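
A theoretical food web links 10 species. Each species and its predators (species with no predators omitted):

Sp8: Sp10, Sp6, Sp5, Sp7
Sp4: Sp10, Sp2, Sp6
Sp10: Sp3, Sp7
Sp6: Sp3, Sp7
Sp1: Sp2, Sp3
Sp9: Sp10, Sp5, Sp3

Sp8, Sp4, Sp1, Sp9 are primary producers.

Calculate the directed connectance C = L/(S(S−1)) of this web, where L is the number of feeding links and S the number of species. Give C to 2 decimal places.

The web has S = 10 species and L = 16 feeding links.
C = L / (S(S−1)) = 16 / 90 = 0.1778 ≈ 0.18.

C = 0.18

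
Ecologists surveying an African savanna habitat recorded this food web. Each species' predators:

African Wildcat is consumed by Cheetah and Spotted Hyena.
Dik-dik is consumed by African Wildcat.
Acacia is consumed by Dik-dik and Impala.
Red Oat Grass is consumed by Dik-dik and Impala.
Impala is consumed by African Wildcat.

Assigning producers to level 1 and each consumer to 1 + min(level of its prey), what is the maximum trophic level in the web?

Producers (level 1): Acacia, Red Oat Grass.
Following each consumer down to its lowest-level prey: Acacia → Dik-dik → African Wildcat → Cheetah (levels 1 through 4).
All prey of Cheetah (African Wildcat 3) are at level 3 or above, so Cheetah is at level 1 + 3 = 4.
Every consumer has at least one prey at level 3 or below, so none exceeds level 4.

4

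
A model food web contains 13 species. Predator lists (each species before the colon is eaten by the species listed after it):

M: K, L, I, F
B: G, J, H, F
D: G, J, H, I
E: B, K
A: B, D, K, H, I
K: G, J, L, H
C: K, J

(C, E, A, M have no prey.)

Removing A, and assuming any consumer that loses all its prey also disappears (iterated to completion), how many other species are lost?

1

Remove A.
Round 1: D (all prey gone) → extinct.
No further losses. Total secondary extinctions: 1.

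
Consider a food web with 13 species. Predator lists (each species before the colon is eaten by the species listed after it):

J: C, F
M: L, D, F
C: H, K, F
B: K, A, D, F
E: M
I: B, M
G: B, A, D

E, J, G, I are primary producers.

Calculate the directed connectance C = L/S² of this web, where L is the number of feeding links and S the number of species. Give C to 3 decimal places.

C = 0.107

The web has S = 13 species and L = 18 feeding links.
C = L / S² = 18 / 169 = 0.1065 ≈ 0.107.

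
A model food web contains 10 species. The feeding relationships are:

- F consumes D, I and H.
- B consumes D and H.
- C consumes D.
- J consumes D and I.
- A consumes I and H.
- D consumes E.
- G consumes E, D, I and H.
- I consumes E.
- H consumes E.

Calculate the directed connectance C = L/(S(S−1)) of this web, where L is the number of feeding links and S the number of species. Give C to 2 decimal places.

C = 0.19

The web has S = 10 species and L = 17 feeding links.
C = L / (S(S−1)) = 17 / 90 = 0.1889 ≈ 0.19.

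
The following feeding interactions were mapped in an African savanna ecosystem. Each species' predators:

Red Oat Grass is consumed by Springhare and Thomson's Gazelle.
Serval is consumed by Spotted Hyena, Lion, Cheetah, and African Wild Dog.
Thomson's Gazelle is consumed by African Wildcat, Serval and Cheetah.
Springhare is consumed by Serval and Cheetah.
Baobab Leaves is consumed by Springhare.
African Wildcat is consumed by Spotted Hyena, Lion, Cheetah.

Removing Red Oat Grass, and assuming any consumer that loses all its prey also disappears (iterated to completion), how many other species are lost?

Remove Red Oat Grass.
Round 1: Thomson's Gazelle (all prey gone) → extinct.
Round 2: African Wildcat (all prey gone) → extinct.
No further losses. Total secondary extinctions: 2.

2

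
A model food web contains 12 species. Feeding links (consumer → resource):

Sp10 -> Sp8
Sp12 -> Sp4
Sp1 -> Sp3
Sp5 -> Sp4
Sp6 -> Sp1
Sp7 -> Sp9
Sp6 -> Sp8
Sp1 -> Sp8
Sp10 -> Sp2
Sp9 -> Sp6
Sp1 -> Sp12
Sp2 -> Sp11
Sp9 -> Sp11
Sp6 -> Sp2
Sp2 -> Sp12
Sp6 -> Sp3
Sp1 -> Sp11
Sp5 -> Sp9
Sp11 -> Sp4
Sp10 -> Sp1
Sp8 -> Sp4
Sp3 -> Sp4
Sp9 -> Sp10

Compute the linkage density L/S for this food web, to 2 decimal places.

L/S = 1.92

There are L = 23 links among S = 12 species.
L/S = 23/12 = 1.9167 ≈ 1.92.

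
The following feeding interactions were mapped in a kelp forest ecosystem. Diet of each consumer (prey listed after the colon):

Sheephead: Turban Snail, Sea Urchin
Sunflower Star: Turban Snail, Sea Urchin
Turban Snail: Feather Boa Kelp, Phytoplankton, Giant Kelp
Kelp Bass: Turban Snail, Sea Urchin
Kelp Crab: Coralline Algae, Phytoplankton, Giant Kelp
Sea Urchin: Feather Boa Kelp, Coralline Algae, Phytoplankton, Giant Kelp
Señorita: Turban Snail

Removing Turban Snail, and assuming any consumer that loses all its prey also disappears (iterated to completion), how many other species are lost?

1

Remove Turban Snail.
Round 1: Señorita (all prey gone) → extinct.
No further losses. Total secondary extinctions: 1.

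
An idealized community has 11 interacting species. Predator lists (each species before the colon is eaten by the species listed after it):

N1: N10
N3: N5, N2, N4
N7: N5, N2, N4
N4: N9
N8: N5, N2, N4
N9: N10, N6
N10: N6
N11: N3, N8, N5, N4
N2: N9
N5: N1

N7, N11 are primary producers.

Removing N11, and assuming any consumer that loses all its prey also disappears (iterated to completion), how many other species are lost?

2

Remove N11.
Round 1: N3 (all prey gone), N8 (all prey gone) → extinct.
No further losses. Total secondary extinctions: 2.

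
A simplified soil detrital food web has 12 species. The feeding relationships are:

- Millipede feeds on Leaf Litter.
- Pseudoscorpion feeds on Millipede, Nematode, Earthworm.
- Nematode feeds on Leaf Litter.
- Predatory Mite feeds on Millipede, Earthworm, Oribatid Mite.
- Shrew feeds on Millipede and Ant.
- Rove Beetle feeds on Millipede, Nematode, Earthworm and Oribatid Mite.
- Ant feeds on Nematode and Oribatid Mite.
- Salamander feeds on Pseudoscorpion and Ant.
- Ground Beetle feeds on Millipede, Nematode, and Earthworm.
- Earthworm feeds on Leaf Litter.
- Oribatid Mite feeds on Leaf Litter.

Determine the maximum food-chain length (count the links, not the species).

One longest chain: Leaf Litter → Nematode → Ant → Salamander.
It has 4 species and 3 links.

3 links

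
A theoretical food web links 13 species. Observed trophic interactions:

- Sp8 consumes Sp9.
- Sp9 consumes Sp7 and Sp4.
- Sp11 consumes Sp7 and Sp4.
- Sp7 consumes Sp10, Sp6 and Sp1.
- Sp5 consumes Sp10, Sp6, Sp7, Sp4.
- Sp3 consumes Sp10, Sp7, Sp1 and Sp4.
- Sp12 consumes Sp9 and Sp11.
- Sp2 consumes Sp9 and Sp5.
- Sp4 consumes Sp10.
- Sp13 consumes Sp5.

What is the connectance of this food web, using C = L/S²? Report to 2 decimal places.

C = 0.13

The web has S = 13 species and L = 22 feeding links.
C = L / S² = 22 / 169 = 0.1302 ≈ 0.13.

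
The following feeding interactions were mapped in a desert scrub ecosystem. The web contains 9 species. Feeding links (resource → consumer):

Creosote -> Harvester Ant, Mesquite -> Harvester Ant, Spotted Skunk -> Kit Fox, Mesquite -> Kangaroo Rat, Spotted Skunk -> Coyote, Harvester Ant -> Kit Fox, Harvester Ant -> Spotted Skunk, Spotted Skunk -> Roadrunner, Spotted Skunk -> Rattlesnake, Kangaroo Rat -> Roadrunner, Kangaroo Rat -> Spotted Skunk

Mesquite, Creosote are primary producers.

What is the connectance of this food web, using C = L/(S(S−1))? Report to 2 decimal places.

The web has S = 9 species and L = 11 feeding links.
C = L / (S(S−1)) = 11 / 72 = 0.1528 ≈ 0.15.

C = 0.15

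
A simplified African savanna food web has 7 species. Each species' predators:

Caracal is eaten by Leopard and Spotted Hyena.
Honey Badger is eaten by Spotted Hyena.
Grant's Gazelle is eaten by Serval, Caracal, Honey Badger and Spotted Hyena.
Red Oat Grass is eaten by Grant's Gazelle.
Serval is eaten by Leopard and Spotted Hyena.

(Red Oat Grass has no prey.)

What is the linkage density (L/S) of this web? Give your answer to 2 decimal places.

L/S = 1.43

There are L = 10 links among S = 7 species.
L/S = 10/7 = 1.4286 ≈ 1.43.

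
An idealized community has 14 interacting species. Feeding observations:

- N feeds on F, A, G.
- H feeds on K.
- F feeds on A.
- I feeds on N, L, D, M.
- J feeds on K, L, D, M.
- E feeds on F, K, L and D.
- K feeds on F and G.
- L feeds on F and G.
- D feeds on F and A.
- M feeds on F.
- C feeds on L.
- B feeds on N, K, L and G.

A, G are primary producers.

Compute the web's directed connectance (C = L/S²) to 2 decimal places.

C = 0.15

The web has S = 14 species and L = 29 feeding links.
C = L / S² = 29 / 196 = 0.1480 ≈ 0.15.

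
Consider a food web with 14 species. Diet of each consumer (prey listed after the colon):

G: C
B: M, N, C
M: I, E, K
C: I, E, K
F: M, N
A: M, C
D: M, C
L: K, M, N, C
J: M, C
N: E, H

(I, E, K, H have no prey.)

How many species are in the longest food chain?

3 species

One longest chain: I → M → J.
It has 3 species and 2 links.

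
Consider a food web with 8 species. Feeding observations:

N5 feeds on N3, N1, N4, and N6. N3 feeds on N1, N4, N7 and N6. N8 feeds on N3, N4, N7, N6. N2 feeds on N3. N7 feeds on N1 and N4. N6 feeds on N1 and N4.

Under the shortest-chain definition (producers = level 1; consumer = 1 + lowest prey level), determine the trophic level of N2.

Trophic level 3

N1 is a producer → level 1.
N3 eats N1 → level 2.
N2 eats N3 → level 3.
No prey of N2 is below level 2, so 3 is the minimum.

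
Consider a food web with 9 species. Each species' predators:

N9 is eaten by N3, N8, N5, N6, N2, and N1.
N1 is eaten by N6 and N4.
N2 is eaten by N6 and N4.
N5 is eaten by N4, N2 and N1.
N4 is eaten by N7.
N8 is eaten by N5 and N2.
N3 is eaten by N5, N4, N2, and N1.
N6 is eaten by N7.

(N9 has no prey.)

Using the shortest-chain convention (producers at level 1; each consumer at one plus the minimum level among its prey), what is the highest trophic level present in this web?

3

Producers (level 1): N9.
Following each consumer down to its lowest-level prey: N9 → N3 → N4 (levels 1 through 3).
All prey of N4 (N3 2, N5 2, N1 2, N2 2) are at level 2 or above, so N4 is at level 1 + 2 = 3.
Every consumer has at least one prey at level 2 or below, so none exceeds level 3.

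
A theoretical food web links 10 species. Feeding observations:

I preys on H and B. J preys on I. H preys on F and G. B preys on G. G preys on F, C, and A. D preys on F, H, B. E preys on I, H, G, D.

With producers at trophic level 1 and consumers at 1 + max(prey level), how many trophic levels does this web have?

Producers (level 1): F, C, A.
F → G → H → I → E gives E level 5.
No species has a prey at level 5, so no species reaches level 6.

5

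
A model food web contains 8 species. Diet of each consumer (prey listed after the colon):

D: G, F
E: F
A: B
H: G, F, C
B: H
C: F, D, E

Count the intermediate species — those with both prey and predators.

5

Intermediate species (has both prey and predators): D, E, C, H, B.
Count: 5.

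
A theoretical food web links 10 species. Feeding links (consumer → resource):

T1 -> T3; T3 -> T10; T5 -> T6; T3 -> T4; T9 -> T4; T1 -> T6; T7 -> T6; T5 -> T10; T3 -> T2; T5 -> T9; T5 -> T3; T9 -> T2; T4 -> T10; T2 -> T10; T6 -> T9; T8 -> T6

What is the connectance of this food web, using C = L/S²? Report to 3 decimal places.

The web has S = 10 species and L = 16 feeding links.
C = L / S² = 16 / 100 = 0.1600 ≈ 0.160.

C = 0.160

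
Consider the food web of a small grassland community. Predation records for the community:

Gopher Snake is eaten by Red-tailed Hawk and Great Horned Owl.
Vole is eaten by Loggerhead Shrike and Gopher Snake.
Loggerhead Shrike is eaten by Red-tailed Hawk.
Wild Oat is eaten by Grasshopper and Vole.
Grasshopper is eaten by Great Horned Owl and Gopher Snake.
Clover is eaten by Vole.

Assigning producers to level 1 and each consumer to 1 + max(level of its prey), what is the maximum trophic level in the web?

4

Producers (level 1): Wild Oat, Clover.
Wild Oat → Vole → Gopher Snake → Great Horned Owl gives Great Horned Owl level 4.
No species has a prey at level 4, so no species reaches level 5.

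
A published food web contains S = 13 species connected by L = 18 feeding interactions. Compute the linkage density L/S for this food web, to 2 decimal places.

There are L = 18 links among S = 13 species.
L/S = 18/13 = 1.3846 ≈ 1.38.

L/S = 1.38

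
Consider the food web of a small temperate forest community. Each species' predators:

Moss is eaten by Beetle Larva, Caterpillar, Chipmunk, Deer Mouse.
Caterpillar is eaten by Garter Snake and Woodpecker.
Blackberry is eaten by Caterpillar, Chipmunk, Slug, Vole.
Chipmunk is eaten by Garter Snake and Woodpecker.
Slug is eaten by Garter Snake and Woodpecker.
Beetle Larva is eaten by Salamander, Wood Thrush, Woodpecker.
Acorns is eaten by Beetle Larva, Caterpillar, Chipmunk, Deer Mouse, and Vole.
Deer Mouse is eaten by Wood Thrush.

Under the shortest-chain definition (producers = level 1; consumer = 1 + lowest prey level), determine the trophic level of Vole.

Trophic level 2

Acorns is a producer → level 1.
Vole eats Acorns → level 2.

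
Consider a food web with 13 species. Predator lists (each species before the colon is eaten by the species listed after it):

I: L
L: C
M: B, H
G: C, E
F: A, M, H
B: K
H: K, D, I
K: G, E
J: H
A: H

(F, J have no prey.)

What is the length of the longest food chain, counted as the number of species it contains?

6 species

One longest chain: F → M → B → K → G → C.
It has 6 species and 5 links.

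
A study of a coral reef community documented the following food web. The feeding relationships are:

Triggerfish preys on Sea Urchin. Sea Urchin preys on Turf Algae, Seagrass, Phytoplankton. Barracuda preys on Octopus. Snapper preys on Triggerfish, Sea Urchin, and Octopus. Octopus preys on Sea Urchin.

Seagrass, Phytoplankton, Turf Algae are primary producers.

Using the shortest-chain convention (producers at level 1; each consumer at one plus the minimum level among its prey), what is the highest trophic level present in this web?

4

Producers (level 1): Seagrass, Phytoplankton, Turf Algae.
Following each consumer down to its lowest-level prey: Seagrass → Sea Urchin → Octopus → Barracuda (levels 1 through 4).
All prey of Barracuda (Octopus 3) are at level 3 or above, so Barracuda is at level 1 + 3 = 4.
Every consumer has at least one prey at level 3 or below, so none exceeds level 4.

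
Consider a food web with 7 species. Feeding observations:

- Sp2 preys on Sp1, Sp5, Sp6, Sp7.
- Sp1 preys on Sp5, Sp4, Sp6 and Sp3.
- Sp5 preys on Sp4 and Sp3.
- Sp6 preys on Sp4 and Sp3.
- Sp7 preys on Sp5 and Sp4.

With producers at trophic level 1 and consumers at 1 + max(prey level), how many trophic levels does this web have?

4

Producers (level 1): Sp4, Sp3.
Sp4 → Sp5 → Sp1 → Sp2 gives Sp2 level 4.
No species has a prey at level 4, so no species reaches level 5.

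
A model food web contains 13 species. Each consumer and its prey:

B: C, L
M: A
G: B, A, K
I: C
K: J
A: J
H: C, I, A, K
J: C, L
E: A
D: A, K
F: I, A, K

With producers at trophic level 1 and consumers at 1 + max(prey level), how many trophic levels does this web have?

Producers (level 1): C, L.
C → J → A → D gives D level 4.
No species has a prey at level 4, so no species reaches level 5.

4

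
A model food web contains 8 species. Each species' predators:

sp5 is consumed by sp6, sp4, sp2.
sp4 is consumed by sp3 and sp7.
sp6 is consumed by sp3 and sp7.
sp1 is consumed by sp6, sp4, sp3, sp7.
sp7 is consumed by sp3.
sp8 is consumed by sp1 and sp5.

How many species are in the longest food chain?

5 species

One longest chain: sp8 → sp5 → sp4 → sp7 → sp3.
It has 5 species and 4 links.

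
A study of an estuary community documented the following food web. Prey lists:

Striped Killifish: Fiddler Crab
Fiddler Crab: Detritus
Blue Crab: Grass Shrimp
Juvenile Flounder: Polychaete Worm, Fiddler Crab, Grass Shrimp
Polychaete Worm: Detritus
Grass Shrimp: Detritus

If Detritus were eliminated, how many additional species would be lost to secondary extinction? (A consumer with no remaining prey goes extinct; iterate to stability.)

6

Remove Detritus.
Round 1: Polychaete Worm (all prey gone), Fiddler Crab (all prey gone), Grass Shrimp (all prey gone) → extinct.
Round 2: Juvenile Flounder (all prey gone), Striped Killifish (all prey gone), Blue Crab (all prey gone) → extinct.
No further losses. Total secondary extinctions: 6.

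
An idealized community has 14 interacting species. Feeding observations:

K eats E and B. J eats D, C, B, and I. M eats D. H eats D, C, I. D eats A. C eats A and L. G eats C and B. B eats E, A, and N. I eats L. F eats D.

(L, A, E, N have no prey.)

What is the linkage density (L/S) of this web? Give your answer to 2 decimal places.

There are L = 20 links among S = 14 species.
L/S = 20/14 = 1.4286 ≈ 1.43.

L/S = 1.43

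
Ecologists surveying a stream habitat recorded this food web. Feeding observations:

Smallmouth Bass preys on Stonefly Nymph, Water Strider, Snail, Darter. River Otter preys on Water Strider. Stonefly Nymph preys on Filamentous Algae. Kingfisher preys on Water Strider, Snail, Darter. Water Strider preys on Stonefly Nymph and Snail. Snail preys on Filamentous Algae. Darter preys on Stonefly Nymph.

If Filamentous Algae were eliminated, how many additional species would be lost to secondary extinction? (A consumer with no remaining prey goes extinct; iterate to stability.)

Remove Filamentous Algae.
Round 1: Snail (all prey gone), Stonefly Nymph (all prey gone) → extinct.
Round 2: Darter (all prey gone), Water Strider (all prey gone) → extinct.
Round 3: Smallmouth Bass (all prey gone), Kingfisher (all prey gone), River Otter (all prey gone) → extinct.
No further losses. Total secondary extinctions: 7.

7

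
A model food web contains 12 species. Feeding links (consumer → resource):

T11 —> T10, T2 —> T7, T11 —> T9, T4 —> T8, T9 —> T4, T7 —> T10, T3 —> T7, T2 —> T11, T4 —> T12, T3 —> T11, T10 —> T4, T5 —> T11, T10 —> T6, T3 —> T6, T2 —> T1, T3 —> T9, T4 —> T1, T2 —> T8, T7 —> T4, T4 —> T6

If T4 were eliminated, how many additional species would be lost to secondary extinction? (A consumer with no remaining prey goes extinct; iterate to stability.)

Remove T4.
Round 1: T9 (all prey gone) → extinct.
No further losses. Total secondary extinctions: 1.

1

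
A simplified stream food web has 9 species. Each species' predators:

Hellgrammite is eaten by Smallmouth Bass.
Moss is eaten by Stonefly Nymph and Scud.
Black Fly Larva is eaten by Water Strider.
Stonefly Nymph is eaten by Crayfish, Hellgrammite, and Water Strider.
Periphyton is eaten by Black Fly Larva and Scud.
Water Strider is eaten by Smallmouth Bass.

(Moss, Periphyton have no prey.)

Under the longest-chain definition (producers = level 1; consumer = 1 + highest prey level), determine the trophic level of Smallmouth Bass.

Trophic level 4

Moss is a producer → level 1.
Stonefly Nymph eats Moss → level 2.
Hellgrammite eats Stonefly Nymph → level 3.
Smallmouth Bass eats Hellgrammite (level 3); other prey at levels: Water Strider 3 → level 4.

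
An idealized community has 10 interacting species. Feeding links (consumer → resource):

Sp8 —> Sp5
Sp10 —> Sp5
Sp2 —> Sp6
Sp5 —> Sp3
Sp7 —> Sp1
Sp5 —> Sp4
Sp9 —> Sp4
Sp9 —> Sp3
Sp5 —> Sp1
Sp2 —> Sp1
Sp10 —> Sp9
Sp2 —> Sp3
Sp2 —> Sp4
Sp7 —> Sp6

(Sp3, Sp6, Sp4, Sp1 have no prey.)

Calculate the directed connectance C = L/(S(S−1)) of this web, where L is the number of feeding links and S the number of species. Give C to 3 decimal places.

C = 0.156

The web has S = 10 species and L = 14 feeding links.
C = L / (S(S−1)) = 14 / 90 = 0.1556 ≈ 0.156.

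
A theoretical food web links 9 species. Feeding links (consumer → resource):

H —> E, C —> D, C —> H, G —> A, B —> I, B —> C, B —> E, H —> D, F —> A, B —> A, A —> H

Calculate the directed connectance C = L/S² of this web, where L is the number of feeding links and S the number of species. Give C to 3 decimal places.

The web has S = 9 species and L = 11 feeding links.
C = L / S² = 11 / 81 = 0.1358 ≈ 0.136.

C = 0.136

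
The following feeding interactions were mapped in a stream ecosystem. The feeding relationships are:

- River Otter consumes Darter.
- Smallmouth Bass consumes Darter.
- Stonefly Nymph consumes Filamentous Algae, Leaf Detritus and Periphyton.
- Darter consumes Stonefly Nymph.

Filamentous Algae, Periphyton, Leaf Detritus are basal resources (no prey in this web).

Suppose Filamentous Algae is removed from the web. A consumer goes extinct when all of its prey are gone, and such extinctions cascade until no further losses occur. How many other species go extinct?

0

Remove Filamentous Algae.
Every predator of it retains at least one other prey: Stonefly Nymph still has Periphyton, Leaf Detritus.
No consumer loses all prey, so no secondary extinctions occur.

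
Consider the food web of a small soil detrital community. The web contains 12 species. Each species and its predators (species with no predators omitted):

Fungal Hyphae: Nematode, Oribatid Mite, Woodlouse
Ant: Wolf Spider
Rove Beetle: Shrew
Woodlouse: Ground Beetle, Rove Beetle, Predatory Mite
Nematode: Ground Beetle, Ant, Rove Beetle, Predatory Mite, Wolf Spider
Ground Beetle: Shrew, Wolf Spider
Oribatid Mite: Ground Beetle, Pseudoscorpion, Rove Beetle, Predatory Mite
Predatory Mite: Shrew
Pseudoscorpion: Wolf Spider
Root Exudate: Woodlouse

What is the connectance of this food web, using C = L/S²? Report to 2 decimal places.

The web has S = 12 species and L = 22 feeding links.
C = L / S² = 22 / 144 = 0.1528 ≈ 0.15.

C = 0.15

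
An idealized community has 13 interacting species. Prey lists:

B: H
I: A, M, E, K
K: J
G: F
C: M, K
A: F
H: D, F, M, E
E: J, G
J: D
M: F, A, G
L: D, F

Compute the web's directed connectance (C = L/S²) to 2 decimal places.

The web has S = 13 species and L = 22 feeding links.
C = L / S² = 22 / 169 = 0.1302 ≈ 0.13.

C = 0.13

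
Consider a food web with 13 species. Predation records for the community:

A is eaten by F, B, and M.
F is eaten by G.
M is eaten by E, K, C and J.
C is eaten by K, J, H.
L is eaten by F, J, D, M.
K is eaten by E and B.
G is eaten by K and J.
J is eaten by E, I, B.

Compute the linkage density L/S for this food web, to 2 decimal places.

L/S = 1.69

There are L = 22 links among S = 13 species.
L/S = 22/13 = 1.6923 ≈ 1.69.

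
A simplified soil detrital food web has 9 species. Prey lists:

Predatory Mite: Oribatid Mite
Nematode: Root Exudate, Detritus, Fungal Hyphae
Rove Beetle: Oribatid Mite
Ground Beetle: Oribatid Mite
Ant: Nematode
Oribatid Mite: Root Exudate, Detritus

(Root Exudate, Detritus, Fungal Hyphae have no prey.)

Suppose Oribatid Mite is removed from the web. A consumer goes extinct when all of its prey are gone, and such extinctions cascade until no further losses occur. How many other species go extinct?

3

Remove Oribatid Mite.
Round 1: Predatory Mite (all prey gone), Rove Beetle (all prey gone), Ground Beetle (all prey gone) → extinct.
No further losses. Total secondary extinctions: 3.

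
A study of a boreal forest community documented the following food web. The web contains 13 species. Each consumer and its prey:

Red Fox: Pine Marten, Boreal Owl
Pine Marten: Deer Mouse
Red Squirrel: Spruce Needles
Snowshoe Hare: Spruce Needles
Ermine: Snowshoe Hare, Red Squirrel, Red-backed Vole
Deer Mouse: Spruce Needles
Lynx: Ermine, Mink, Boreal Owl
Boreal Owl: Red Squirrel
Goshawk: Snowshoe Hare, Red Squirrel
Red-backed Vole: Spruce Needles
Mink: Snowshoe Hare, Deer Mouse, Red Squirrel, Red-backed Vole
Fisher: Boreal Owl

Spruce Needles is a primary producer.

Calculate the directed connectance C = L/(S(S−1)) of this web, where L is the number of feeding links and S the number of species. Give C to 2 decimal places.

The web has S = 13 species and L = 21 feeding links.
C = L / (S(S−1)) = 21 / 156 = 0.1346 ≈ 0.13.

C = 0.13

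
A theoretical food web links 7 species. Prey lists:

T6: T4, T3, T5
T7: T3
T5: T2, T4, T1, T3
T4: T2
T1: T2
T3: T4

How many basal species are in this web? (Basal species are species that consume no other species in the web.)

1

Basal species (no prey listed): T2.
Count: 1.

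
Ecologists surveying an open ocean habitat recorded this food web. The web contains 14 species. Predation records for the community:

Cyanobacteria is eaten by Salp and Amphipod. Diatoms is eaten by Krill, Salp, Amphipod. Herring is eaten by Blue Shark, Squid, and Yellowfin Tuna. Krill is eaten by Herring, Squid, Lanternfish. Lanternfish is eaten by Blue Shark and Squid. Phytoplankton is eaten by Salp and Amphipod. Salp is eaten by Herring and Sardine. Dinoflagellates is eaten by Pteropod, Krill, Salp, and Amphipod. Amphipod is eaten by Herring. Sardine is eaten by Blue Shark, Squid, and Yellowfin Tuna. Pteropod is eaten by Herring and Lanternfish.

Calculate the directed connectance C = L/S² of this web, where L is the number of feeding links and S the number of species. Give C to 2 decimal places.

C = 0.14

The web has S = 14 species and L = 27 feeding links.
C = L / S² = 27 / 196 = 0.1378 ≈ 0.14.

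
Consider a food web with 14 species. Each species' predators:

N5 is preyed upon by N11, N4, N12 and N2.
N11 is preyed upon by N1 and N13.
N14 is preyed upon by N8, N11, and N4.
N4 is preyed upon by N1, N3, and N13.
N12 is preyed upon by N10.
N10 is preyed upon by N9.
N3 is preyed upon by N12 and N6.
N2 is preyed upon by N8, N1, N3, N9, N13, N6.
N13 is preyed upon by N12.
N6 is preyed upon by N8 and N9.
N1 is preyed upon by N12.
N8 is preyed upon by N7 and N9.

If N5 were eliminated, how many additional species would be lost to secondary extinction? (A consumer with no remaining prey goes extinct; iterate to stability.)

1

Remove N5.
Round 1: N2 (all prey gone) → extinct.
No further losses. Total secondary extinctions: 1.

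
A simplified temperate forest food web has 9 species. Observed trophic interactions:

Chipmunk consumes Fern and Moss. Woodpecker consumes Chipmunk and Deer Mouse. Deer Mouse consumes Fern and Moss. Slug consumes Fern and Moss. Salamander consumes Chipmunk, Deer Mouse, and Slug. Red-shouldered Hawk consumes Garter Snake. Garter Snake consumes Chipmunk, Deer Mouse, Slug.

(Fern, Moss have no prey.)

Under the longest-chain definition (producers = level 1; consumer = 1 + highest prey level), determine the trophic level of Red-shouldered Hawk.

Fern is a producer → level 1.
Slug eats Fern (level 1); other prey at levels: Moss 1 → level 2.
Garter Snake eats Slug (level 2); other prey at levels: Deer Mouse 2, Chipmunk 2 → level 3.
Red-shouldered Hawk eats Garter Snake → level 4.

Trophic level 4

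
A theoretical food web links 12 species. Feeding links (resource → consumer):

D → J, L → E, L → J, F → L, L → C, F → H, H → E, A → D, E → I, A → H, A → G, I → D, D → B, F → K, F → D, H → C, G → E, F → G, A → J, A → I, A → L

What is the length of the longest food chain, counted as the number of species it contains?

One longest chain: F → L → E → I → D → J.
It has 6 species and 5 links.

6 species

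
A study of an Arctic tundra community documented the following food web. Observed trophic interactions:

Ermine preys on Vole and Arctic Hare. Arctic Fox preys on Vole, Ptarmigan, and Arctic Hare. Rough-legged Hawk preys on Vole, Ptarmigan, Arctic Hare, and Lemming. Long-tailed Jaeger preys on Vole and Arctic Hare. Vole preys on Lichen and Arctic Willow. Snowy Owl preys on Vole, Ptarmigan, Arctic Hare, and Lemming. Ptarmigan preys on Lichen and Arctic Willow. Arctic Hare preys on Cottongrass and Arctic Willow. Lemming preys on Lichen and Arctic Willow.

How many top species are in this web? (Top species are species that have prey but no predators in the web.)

5

Top species (has prey, but nothing eats it): Arctic Fox, Snowy Owl, Ermine, Long-tailed Jaeger, Rough-legged Hawk.
Count: 5.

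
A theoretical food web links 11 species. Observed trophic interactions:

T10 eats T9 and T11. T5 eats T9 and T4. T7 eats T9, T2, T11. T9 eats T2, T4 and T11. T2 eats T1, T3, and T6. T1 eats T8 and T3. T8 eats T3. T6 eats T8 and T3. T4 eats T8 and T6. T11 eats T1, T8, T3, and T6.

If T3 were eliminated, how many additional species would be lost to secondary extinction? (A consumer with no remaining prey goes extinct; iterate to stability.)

Remove T3.
Round 1: T8 (all prey gone) → extinct.
Round 2: T6 (all prey gone), T1 (all prey gone) → extinct.
Round 3: T2 (all prey gone), T11 (all prey gone), T4 (all prey gone) → extinct.
Round 4: T9 (all prey gone) → extinct.
Round 5: T7 (all prey gone), T10 (all prey gone), T5 (all prey gone) → extinct.
No further losses. Total secondary extinctions: 10.

10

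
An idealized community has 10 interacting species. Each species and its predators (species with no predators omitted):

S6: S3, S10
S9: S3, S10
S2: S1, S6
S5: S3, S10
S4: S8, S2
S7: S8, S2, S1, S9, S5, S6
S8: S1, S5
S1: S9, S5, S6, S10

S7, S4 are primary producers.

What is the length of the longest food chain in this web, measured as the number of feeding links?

One longest chain: S7 → S8 → S1 → S9 → S3.
It has 5 species and 4 links.

4 links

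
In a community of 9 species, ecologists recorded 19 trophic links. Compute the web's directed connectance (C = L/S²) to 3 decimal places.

C = 0.235

The web has S = 9 species and L = 19 feeding links.
C = L / S² = 19 / 81 = 0.2346 ≈ 0.235.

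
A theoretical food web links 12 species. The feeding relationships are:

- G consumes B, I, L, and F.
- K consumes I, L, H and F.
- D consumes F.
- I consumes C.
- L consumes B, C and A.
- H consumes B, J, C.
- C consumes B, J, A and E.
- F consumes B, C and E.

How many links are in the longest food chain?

One longest chain: B → C → F → D.
It has 4 species and 3 links.

3 links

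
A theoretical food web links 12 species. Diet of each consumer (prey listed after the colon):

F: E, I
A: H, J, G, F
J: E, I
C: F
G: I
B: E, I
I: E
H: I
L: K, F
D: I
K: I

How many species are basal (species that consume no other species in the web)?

Basal species (no prey listed): E.
Count: 1.

1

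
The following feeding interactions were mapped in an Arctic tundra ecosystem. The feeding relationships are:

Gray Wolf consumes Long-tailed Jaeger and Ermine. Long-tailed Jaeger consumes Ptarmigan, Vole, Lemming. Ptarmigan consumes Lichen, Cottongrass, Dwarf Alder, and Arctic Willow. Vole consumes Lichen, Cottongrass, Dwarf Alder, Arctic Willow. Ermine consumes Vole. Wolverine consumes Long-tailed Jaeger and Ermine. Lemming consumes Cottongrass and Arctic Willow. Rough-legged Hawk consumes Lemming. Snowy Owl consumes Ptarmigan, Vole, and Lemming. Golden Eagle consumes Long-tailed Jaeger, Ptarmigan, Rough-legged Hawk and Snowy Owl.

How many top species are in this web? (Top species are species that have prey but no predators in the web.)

3

Top species (has prey, but nothing eats it): Wolverine, Golden Eagle, Gray Wolf.
Count: 3.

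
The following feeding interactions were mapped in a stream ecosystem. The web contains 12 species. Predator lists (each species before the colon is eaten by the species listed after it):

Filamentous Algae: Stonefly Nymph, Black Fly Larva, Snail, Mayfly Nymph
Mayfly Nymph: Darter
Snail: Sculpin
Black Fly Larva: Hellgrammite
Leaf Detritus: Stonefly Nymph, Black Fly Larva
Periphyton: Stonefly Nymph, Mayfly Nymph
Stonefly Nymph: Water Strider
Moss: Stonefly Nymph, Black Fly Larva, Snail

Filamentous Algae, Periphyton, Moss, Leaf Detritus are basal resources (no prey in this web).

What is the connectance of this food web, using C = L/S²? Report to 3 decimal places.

C = 0.104

The web has S = 12 species and L = 15 feeding links.
C = L / S² = 15 / 144 = 0.1042 ≈ 0.104.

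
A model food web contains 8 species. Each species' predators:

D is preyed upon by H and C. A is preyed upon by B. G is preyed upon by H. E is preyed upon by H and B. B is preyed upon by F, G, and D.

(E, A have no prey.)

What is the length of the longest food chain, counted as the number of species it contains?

One longest chain: E → B → D → C.
It has 4 species and 3 links.

4 species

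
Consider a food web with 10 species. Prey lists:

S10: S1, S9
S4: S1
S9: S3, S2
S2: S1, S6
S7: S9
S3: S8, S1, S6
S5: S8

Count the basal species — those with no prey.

3

Basal species (no prey listed): S8, S1, S6.
Count: 3.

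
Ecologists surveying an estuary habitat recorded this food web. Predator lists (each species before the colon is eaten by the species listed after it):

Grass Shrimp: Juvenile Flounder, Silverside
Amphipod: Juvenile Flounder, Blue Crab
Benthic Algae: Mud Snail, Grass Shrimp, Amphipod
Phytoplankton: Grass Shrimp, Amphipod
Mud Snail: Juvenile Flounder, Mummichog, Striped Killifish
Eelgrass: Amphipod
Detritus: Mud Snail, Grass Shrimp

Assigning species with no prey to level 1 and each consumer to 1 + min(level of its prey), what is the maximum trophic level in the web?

Basal resources (level 1): Detritus, Phytoplankton, Benthic Algae, Eelgrass.
Following each consumer down to its lowest-level prey: Detritus → Grass Shrimp → Silverside (levels 1 through 3).
All prey of Silverside (Grass Shrimp 2) are at level 2 or above, so Silverside is at level 1 + 2 = 3.
Every consumer has at least one prey at level 2 or below, so none exceeds level 3.

3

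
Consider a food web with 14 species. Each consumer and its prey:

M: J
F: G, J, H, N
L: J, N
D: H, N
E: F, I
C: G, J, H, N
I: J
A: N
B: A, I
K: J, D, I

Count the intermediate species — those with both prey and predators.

Intermediate species (has both prey and predators): D, A, F, I.
Count: 4.

4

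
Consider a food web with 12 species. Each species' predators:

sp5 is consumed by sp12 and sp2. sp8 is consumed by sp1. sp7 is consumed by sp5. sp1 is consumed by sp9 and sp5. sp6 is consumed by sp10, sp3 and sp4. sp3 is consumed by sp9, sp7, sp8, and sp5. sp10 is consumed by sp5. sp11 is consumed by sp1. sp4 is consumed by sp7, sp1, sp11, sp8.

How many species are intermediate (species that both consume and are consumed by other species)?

Intermediate species (has both prey and predators): sp4, sp3, sp10, sp7, sp8, sp11, sp1, sp5.
Count: 8.

8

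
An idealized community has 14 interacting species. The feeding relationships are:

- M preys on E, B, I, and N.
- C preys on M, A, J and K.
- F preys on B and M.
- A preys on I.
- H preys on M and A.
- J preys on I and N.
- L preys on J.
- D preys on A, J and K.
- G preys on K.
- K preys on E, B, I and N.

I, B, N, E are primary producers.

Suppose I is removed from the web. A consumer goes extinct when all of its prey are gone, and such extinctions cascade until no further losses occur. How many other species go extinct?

Remove I.
Round 1: A (all prey gone) → extinct.
No further losses. Total secondary extinctions: 1.

1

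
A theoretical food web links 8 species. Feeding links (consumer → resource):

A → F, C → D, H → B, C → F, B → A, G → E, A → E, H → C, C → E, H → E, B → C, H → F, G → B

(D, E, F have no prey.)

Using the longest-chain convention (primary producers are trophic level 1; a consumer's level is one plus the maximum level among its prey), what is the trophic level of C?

D is a producer → level 1.
C eats D (level 1); other prey at levels: E 1, F 1 → level 2.

Trophic level 2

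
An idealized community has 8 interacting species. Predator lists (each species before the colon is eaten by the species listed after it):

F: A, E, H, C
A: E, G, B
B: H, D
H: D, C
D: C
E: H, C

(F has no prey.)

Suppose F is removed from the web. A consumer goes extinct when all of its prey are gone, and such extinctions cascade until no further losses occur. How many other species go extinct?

7

Remove F.
Round 1: A (all prey gone) → extinct.
Round 2: E (all prey gone), G (all prey gone), B (all prey gone) → extinct.
Round 3: H (all prey gone) → extinct.
Round 4: D (all prey gone) → extinct.
Round 5: C (all prey gone) → extinct.
No further losses. Total secondary extinctions: 7.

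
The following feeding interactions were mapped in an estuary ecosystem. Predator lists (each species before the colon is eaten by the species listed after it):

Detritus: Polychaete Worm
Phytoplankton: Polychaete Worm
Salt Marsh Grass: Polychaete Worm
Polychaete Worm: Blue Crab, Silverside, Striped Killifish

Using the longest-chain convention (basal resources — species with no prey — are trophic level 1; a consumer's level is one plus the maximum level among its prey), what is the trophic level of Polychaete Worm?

Trophic level 2

Detritus has no prey (basal) → level 1.
Polychaete Worm eats Detritus (level 1); other prey at levels: Salt Marsh Grass 1, Phytoplankton 1 → level 2.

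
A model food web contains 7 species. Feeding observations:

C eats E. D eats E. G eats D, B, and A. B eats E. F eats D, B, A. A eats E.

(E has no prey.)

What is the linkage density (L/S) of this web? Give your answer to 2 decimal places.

L/S = 1.43

There are L = 10 links among S = 7 species.
L/S = 10/7 = 1.4286 ≈ 1.43.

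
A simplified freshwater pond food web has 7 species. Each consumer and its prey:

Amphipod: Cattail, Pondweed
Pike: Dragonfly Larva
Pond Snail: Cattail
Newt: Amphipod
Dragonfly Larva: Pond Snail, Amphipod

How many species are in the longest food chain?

One longest chain: Cattail → Pond Snail → Dragonfly Larva → Pike.
It has 4 species and 3 links.

4 species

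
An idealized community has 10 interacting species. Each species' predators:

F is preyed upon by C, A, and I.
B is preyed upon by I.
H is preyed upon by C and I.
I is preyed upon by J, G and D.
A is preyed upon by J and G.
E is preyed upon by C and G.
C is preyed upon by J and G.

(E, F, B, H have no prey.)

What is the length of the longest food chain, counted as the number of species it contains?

One longest chain: F → I → J.
It has 3 species and 2 links.

3 species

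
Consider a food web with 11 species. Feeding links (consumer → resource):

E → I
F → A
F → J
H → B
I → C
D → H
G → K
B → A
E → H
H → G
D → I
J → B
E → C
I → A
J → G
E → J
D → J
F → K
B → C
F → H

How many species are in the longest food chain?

One longest chain: C → B → H → F.
It has 4 species and 3 links.

4 species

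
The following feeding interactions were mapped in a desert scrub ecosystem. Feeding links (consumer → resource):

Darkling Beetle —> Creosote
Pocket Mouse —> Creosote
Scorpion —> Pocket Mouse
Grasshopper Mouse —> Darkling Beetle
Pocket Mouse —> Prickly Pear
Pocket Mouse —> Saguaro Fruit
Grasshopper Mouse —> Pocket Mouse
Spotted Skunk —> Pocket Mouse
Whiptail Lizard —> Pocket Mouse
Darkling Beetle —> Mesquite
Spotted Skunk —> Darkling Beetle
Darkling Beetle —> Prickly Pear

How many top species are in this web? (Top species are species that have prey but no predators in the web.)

Top species (has prey, but nothing eats it): Spotted Skunk, Grasshopper Mouse, Whiptail Lizard, Scorpion.
Count: 4.

4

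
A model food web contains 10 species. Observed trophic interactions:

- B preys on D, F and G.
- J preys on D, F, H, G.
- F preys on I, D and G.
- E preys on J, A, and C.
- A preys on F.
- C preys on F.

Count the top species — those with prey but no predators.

2

Top species (has prey, but nothing eats it): B, E.
Count: 2.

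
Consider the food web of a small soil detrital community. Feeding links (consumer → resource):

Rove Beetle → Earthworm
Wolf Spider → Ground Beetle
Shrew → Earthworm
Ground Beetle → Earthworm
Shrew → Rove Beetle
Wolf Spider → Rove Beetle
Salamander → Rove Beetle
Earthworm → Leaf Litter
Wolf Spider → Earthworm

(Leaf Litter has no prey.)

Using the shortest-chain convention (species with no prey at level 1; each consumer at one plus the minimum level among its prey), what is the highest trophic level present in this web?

Basal resources (level 1): Leaf Litter.
Following each consumer down to its lowest-level prey: Leaf Litter → Earthworm → Rove Beetle → Salamander (levels 1 through 4).
All prey of Salamander (Rove Beetle 3) are at level 3 or above, so Salamander is at level 1 + 3 = 4.
Every consumer has at least one prey at level 3 or below, so none exceeds level 4.

4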